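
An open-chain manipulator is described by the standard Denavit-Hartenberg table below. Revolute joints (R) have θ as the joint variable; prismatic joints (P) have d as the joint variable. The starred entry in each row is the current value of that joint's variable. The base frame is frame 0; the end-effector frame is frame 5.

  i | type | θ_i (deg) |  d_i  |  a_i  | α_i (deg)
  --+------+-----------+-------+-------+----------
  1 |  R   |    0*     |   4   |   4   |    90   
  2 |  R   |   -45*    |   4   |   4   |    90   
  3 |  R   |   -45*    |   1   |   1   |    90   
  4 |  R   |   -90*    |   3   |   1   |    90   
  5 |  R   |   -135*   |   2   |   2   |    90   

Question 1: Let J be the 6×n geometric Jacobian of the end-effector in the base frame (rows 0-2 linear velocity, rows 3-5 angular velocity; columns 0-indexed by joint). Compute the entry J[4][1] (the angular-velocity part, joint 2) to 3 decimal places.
-1.000

axis z_1 = (0.0000,-1.0000,0.0000); lever o_n−o_1 = (0.5355,-3.5858,-2.5355)
cross product → J_v[:, 1] = (2.5355,0.0000,0.5355)
J_ω[:, 1] = z_1
entry J[4][1] = -1.0000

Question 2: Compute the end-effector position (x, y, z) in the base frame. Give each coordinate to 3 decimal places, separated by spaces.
4.536 -3.586 1.464

after link 1: o_1 = (4.0000, 0.0000, 4.0000)
after link 2: o_2 = (6.8284, -4.0000, 1.1716)
after link 3: o_3 = (6.6213, -3.2929, -0.0355)
after link 4: o_4 = (5.8284, -1.1716, 2.1716)
after link 5: o_5 = (4.5355, -3.5858, 1.4645)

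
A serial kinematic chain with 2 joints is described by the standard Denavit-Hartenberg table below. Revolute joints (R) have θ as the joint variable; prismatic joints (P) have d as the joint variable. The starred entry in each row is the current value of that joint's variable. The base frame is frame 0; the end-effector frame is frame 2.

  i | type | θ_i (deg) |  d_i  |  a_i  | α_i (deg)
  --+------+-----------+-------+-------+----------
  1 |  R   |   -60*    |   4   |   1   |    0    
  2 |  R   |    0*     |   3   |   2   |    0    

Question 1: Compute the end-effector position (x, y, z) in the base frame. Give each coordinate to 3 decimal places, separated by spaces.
1.500 -2.598 7.000

after link 1: o_1 = (0.5000, -0.8660, 4.0000)
after link 2: o_2 = (1.5000, -2.5981, 7.0000)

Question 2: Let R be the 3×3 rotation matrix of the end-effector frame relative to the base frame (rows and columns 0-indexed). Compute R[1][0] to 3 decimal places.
-0.866

End-effector x-axis (col 0 of R) = (0.5000,-0.8660,0.0000)
R[1][0] = -0.8660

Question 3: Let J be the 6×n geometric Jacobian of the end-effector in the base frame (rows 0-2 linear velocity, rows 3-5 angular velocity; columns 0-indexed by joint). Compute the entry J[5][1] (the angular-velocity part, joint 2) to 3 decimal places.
1.000

axis z_1 = (0.0000,0.0000,1.0000); lever o_n−o_1 = (1.0000,-1.7321,3.0000)
cross product → J_v[:, 1] = (1.7321,1.0000,-0.0000)
J_ω[:, 1] = z_1
entry J[5][1] = 1.0000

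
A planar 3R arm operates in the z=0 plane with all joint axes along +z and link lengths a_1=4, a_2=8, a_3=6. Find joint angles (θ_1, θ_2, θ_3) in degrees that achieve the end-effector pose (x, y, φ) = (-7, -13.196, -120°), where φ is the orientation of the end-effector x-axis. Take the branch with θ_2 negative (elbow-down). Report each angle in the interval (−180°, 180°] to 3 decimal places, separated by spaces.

-53.129 -90.002 23.131

wrist centre = target − a_3·(cos φ, sin φ) = (-4.0000, -7.9998)
cos θ_2 = (79.9976−4²−8²)/(2·4·8) = -0.0000; θ_2 = -90.0022° (elbow-down)
β = atan2(-7.9998,-4.0000) = -116.5655°; ψ = atan2(-8.0000,3.9997) = -63.4367°
θ_1 = β − ψ = -53.1288°
θ_3 = φ − θ_1 − θ_2 = 23.1310° (wrapped to (-180°,180°])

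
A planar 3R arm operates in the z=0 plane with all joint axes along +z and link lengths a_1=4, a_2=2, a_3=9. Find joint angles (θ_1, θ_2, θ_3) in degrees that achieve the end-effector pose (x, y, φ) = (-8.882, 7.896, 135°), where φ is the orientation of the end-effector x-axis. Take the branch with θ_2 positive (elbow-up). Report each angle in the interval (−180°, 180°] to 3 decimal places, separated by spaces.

wrist centre = target − a_3·(cos φ, sin φ) = (-2.5180, 1.5320)
cos θ_2 = (8.6877−4²−2²)/(2·4·2) = -0.7070; θ_2 = 134.9931° (elbow-up)
β = atan2(1.5320,-2.5180) = 148.6826°; ψ = atan2(1.4144,2.5860) = 28.6764°
θ_1 = β − ψ = 120.0062°
θ_3 = φ − θ_1 − θ_2 = -119.9993° (wrapped to (-180°,180°])

120.006 134.993 -119.999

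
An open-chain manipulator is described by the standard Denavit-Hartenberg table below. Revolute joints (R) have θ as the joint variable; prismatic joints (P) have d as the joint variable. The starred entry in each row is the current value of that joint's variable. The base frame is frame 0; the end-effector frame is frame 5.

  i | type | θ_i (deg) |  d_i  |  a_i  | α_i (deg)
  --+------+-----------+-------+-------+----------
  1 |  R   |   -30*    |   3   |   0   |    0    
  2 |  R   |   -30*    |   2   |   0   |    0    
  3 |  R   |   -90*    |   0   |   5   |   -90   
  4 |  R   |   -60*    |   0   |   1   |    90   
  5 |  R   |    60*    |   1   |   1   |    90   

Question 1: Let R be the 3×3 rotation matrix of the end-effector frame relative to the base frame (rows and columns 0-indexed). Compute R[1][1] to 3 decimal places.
End-effector y-axis (col 1 of R) = (0.7500,0.4330,0.5000)
R[1][1] = 0.4330

0.433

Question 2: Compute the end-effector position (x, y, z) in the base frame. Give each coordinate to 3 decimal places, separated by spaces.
-3.797 -3.192 6.799

after link 1: o_1 = (0.0000, 0.0000, 3.0000)
after link 2: o_2 = (0.0000, 0.0000, 5.0000)
after link 3: o_3 = (-4.3301, -2.5000, 5.0000)
after link 4: o_4 = (-4.7631, -2.7500, 5.8660)
after link 5: o_5 = (-3.7966, -3.1920, 6.7990)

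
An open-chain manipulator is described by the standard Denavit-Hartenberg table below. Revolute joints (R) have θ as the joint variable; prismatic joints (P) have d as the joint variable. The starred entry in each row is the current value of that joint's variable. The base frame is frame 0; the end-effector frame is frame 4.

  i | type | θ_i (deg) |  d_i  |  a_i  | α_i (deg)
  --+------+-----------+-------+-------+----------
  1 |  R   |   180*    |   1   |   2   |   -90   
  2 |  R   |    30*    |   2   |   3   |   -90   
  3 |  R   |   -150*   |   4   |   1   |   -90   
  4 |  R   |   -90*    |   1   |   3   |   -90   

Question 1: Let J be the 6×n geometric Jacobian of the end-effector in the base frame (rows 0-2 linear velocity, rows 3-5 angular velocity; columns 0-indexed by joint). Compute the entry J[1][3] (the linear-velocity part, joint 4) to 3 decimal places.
axis z_3 = (-0.4330,-0.8660,-0.2500); lever o_n−o_3 = (1.0670,-0.8660,-2.8481)
cross product → J_v[:, 3] = (2.2500,-1.5000,1.2990)
J_ω[:, 3] = z_3
entry J[1][3] = -1.5000

-1.500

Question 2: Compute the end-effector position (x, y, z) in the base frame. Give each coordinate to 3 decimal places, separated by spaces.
-0.781 -3.366 -6.379

after link 1: o_1 = (-2.0000, 0.0000, 1.0000)
after link 2: o_2 = (-4.5981, -2.0000, -0.5000)
after link 3: o_3 = (-1.8481, -2.5000, -3.5311)
after link 4: o_4 = (-0.7811, -3.3660, -6.3792)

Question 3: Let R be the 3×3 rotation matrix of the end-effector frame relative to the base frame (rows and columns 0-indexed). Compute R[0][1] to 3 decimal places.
0.433

End-effector y-axis (col 1 of R) = (0.4330,0.8660,0.2500)
R[0][1] = 0.4330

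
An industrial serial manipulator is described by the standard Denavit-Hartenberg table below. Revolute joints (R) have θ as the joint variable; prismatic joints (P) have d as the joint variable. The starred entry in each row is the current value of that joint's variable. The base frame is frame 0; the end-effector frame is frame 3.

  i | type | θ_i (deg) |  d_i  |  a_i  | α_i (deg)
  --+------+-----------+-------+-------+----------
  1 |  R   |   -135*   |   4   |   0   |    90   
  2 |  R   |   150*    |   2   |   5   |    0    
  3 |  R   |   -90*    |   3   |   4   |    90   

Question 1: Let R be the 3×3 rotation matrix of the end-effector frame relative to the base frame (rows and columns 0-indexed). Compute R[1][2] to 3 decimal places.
End-effector z-axis (col 2 of R) = (-0.6124,-0.6124,-0.5000)
R[1][2] = -0.6124

-0.612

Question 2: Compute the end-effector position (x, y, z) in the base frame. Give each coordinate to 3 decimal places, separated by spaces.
after link 1: o_1 = (0.0000, 0.0000, 4.0000)
after link 2: o_2 = (1.6476, 4.4761, 6.5000)
after link 3: o_3 = (-1.8879, 5.1832, 9.9641)

-1.888 5.183 9.964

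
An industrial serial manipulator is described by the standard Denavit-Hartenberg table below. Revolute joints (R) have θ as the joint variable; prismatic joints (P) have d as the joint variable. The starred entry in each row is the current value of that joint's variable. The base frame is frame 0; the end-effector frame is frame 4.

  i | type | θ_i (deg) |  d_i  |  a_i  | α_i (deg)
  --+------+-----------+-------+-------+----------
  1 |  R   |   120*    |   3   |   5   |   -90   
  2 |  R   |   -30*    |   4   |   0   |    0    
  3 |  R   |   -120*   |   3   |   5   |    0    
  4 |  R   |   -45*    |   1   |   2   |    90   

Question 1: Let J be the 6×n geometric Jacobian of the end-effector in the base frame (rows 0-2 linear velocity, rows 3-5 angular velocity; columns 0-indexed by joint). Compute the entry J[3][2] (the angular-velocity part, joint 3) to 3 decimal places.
axis z_2 = (-0.8660,-0.5000,0.0000); lever o_n−o_2 = (-0.3331,-7.4230,1.9824)
cross product → J_v[:, 2] = (-0.9912,1.7168,6.2620)
J_ω[:, 2] = z_2
entry J[3][2] = -0.8660

-0.866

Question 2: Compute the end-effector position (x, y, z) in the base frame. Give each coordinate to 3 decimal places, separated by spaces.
-6.297 -5.093 4.982

after link 1: o_1 = (-2.5000, 4.3301, 3.0000)
after link 2: o_2 = (-5.9641, 2.3301, 3.0000)
after link 3: o_3 = (-6.3971, -2.9199, 5.5000)
after link 4: o_4 = (-6.2972, -5.0929, 4.9824)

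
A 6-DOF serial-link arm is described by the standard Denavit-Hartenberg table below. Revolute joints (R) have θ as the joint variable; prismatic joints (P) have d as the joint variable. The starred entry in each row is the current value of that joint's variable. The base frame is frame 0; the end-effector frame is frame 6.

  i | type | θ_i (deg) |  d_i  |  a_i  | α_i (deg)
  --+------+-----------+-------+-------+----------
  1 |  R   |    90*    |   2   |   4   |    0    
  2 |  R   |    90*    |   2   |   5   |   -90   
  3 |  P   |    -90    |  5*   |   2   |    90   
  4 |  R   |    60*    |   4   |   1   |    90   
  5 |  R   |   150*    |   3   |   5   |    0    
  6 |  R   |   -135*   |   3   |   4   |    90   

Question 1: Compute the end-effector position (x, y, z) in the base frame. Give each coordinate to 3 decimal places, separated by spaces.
after link 1: o_1 = (0.0000, 4.0000, 2.0000)
after link 2: o_2 = (-5.0000, 4.0000, 4.0000)
after link 3: o_3 = (-5.0000, -1.0000, 6.0000)
after link 4: o_4 = (-1.0000, -1.8660, 6.5000)
after link 5: o_5 = (1.5000, 3.3840, 6.9330)
after link 6: o_6 = (2.5353, 1.5379, 11.4629)

2.535 1.538 11.463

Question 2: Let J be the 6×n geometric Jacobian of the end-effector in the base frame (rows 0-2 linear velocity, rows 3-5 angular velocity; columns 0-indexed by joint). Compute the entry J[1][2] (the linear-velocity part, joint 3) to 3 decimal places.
-1.000

prismatic axis z_2 = (-0.0000,-1.0000,0.0000)
J_v[:, 2] = z_2; J_ω[:, 2] = (0,0,0)
entry J[1][2] = -1.0000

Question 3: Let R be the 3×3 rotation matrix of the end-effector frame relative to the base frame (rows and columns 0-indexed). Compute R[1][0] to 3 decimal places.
-0.837

End-effector x-axis (col 0 of R) = (0.2588,-0.8365,0.4830)
R[1][0] = -0.8365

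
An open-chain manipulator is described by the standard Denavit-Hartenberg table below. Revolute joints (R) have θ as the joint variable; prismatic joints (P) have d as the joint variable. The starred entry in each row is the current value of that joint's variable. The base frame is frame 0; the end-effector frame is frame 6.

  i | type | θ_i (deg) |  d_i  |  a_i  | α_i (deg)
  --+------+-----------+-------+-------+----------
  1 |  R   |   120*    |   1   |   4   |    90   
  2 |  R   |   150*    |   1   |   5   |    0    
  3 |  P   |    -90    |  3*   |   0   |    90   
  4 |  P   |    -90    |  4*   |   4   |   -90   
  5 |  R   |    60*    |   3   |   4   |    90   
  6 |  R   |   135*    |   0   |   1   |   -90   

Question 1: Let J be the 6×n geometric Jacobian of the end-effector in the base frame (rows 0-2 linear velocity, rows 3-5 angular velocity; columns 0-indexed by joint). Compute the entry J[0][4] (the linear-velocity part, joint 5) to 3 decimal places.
axis z_4 = (-0.2500,0.4330,0.8660); lever o_n−o_4 = (-1.1178,-1.3568,4.6363)
cross product → J_v[:, 4] = (3.1826,0.1910,0.8232)
J_ω[:, 4] = z_4
entry J[0][4] = 3.1826

3.183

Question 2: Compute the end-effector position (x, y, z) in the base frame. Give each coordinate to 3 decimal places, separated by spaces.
after link 1: o_1 = (-2.0000, 3.4641, 1.0000)
after link 2: o_2 = (1.0311, 0.2141, 3.5000)
after link 3: o_3 = (3.6292, 1.7141, 3.5000)
after link 4: o_4 = (-1.5670, 2.7141, 1.5000)
after link 5: o_5 = (-2.5490, 0.4151, 5.8301)
after link 6: o_6 = (-2.6848, 1.3573, 6.1363)

-2.685 1.357 6.136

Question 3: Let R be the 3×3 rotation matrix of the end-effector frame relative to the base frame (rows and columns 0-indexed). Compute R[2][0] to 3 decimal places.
0.306

End-effector x-axis (col 0 of R) = (-0.1358,0.9422,0.3062)
R[2][0] = 0.3062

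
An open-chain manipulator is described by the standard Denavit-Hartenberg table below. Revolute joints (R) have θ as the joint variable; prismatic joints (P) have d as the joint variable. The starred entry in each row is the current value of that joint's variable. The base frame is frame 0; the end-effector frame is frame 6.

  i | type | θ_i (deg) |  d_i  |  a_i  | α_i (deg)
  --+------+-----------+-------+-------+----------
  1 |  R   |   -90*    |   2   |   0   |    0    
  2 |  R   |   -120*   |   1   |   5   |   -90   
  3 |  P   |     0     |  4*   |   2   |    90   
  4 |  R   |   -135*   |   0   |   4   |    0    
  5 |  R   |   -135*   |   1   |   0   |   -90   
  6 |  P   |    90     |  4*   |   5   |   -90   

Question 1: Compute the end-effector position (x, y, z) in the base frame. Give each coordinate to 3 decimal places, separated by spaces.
-0.734 -0.929 -1.000

after link 1: o_1 = (0.0000, 0.0000, 2.0000)
after link 2: o_2 = (-4.3301, 2.5000, 3.0000)
after link 3: o_3 = (-8.0622, 0.0359, 3.0000)
after link 4: o_4 = (-4.1985, 1.0712, 3.0000)
after link 5: o_5 = (-4.1985, 1.0712, 4.0000)
after link 6: o_6 = (-0.7344, -0.9288, -1.0000)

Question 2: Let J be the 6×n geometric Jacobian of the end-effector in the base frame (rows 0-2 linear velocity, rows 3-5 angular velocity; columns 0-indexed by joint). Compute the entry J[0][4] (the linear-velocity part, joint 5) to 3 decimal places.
2.000

axis z_4 = (0.0000,0.0000,1.0000); lever o_n−o_4 = (3.4641,-2.0000,-4.0000)
cross product → J_v[:, 4] = (2.0000,3.4641,-0.0000)
J_ω[:, 4] = z_4
entry J[0][4] = 2.0000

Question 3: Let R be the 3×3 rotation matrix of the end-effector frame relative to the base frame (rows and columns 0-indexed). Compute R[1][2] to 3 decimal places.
0.866

End-effector z-axis (col 2 of R) = (0.5000,0.8660,-0.0000)
R[1][2] = 0.8660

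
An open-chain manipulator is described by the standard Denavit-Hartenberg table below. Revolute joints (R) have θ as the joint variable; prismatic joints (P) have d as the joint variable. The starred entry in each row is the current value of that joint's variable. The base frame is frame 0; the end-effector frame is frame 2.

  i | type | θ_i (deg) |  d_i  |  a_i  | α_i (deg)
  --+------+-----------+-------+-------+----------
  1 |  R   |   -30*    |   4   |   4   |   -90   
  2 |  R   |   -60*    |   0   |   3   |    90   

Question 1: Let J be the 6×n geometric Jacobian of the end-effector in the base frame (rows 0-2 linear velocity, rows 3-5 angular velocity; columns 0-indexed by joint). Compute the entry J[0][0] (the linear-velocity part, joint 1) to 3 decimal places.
axis z_0 = ẑ; lever o_n−o_0 = (4.7631,-2.7500,6.5981)
cross product → J_v[:, 0] = (2.7500,4.7631,-0.0000)
J_ω[:, 0] = z_0
entry J[0][0] = 2.7500

2.750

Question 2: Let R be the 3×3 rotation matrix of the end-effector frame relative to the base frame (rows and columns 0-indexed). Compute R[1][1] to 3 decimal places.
End-effector y-axis (col 1 of R) = (0.5000,0.8660,0.0000)
R[1][1] = 0.8660

0.866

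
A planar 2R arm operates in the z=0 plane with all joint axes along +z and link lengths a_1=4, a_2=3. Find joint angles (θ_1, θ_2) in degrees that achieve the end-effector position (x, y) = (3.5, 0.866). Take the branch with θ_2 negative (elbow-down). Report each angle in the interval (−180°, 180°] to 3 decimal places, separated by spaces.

60.000 -120.000

cos θ_2 = (13.0000−4²−3²)/(2·4·3) = -0.5000; θ_2 = -120.0001° (elbow-down)
β = atan2(0.8660,3.5000) = 13.8975°; ψ = atan2(-2.5981,2.5000) = -46.1021°
θ_1 = β − ψ = 59.9996°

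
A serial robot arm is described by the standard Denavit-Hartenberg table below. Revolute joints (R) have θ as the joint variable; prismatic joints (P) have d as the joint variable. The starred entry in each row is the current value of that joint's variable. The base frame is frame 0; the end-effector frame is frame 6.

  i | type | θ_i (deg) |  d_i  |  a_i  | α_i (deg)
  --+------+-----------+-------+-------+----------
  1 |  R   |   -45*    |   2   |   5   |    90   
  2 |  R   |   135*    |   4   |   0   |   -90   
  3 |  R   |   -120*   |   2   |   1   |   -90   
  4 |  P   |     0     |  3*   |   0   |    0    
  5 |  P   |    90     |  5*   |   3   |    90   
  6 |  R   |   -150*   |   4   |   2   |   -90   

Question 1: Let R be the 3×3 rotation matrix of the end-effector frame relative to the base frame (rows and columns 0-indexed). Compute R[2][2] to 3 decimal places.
End-effector z-axis (col 2 of R) = (0.9312,-0.3188,-0.1768)
R[2][2] = -0.1768

-0.177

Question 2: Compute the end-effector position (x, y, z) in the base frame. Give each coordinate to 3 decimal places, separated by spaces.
-6.977 -9.754 4.001

after link 1: o_1 = (3.5355, -3.5355, 2.0000)
after link 2: o_2 = (0.7071, -6.3640, 2.0000)
after link 3: o_3 = (-0.6553, -6.2263, 0.2322)
after link 4: o_4 = (-3.0150, -5.9880, 2.0694)
after link 5: o_5 = (-5.4478, -7.0907, 7.2525)
after link 6: o_6 = (-6.9767, -9.7536, 4.0012)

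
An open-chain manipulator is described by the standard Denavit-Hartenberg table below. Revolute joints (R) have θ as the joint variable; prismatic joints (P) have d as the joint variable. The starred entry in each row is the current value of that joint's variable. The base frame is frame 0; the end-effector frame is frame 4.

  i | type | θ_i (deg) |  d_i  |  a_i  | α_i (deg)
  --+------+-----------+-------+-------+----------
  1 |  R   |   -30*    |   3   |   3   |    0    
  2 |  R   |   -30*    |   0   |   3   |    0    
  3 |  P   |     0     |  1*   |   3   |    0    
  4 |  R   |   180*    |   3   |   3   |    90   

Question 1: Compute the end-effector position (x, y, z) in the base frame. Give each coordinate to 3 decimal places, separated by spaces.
after link 1: o_1 = (2.5981, -1.5000, 3.0000)
after link 2: o_2 = (4.0981, -4.0981, 3.0000)
after link 3: o_3 = (5.5981, -6.6962, 4.0000)
after link 4: o_4 = (4.0981, -4.0981, 7.0000)

4.098 -4.098 7.000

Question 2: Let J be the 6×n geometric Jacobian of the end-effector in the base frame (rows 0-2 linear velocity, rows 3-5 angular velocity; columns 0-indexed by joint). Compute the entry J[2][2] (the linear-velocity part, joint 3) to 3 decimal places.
prismatic axis z_2 = (0.0000,0.0000,1.0000)
J_v[:, 2] = z_2; J_ω[:, 2] = (0,0,0)
entry J[2][2] = 1.0000

1.000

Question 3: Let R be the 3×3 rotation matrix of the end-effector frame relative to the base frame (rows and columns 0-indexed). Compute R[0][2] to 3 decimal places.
0.866

End-effector z-axis (col 2 of R) = (0.8660,0.5000,0.0000)
R[0][2] = 0.8660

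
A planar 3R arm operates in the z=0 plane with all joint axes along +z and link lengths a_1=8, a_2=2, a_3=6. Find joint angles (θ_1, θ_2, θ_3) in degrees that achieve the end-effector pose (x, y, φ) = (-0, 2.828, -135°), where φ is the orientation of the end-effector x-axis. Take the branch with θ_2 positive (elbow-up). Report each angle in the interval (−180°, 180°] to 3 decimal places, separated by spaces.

wrist centre = target − a_3·(cos φ, sin φ) = (4.2426, 7.0706)
cos θ_2 = (67.9940−8²−2²)/(2·8·2) = -0.0002; θ_2 = 90.0108° (elbow-up)
β = atan2(7.0706,4.2426) = 59.0347°; ψ = atan2(2.0000,7.9996) = 14.0369°
θ_1 = β − ψ = 44.9978°
θ_3 = φ − θ_1 − θ_2 = 89.9913° (wrapped to (-180°,180°])

44.998 90.011 89.991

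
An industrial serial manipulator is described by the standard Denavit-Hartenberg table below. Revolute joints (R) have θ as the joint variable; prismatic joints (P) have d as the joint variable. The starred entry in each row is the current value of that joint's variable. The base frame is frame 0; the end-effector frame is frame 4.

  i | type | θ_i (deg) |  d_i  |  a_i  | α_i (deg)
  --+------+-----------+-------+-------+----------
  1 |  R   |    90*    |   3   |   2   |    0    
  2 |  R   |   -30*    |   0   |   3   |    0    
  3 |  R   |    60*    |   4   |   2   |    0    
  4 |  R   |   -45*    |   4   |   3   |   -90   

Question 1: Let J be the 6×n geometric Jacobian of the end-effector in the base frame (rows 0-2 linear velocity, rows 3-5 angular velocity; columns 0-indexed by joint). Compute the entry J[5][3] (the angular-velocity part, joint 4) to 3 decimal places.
axis z_3 = (0.0000,0.0000,1.0000); lever o_n−o_3 = (0.7765,2.8978,4.0000)
cross product → J_v[:, 3] = (-2.8978,0.7765,0.0000)
J_ω[:, 3] = z_3
entry J[5][3] = 1.0000

1.000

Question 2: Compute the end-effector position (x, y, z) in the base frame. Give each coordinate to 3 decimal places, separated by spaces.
after link 1: o_1 = (0.0000, 2.0000, 3.0000)
after link 2: o_2 = (1.5000, 4.5981, 3.0000)
after link 3: o_3 = (0.5000, 6.3301, 7.0000)
after link 4: o_4 = (1.2765, 9.2279, 11.0000)

1.276 9.228 11.000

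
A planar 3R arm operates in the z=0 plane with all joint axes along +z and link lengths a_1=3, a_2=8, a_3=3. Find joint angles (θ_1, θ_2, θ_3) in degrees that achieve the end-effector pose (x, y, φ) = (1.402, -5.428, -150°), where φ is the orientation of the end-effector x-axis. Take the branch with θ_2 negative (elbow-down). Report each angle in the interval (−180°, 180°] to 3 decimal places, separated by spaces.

90.005 -150.002 -90.003

wrist centre = target − a_3·(cos φ, sin φ) = (4.0001, -3.9280)
cos θ_2 = (31.4298−3²−8²)/(2·3·8) = -0.8660; θ_2 = -150.0024° (elbow-down)
β = atan2(-3.9280,4.0001) = -44.4791°; ψ = atan2(-3.9997,-3.9284) = -134.4844°
θ_1 = β − ψ = 90.0053°
θ_3 = φ − θ_1 − θ_2 = -90.0029° (wrapped to (-180°,180°])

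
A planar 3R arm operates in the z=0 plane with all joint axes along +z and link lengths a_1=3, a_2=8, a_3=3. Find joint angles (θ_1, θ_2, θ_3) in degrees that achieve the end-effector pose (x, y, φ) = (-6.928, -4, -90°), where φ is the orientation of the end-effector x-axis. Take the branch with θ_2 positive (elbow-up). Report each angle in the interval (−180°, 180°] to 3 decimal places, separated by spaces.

wrist centre = target − a_3·(cos φ, sin φ) = (-6.9280, -1.0000)
cos θ_2 = (48.9972−3²−8²)/(2·3·8) = -0.5001; θ_2 = 120.0039° (elbow-up)
β = atan2(-1.0000,-6.9280) = -171.7866°; ψ = atan2(6.9279,-1.0005) = 98.2173°
θ_1 = β − ψ = -270.0039°
θ_3 = φ − θ_1 − θ_2 = 60.0000° (wrapped to (-180°,180°])

89.996 120.004 60.000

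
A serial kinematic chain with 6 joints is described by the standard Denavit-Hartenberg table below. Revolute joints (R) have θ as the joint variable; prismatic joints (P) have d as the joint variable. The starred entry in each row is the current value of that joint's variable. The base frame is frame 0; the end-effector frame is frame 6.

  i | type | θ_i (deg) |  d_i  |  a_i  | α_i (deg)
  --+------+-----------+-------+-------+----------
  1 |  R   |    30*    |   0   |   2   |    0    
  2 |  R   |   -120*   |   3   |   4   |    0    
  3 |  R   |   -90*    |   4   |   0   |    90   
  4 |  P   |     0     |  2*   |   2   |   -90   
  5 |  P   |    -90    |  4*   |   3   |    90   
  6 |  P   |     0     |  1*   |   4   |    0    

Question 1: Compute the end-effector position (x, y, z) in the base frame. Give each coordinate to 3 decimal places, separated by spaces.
0.732 6.000 11.000

after link 1: o_1 = (1.7321, 1.0000, 0.0000)
after link 2: o_2 = (1.7321, -3.0000, 3.0000)
after link 3: o_3 = (1.7321, -3.0000, 7.0000)
after link 4: o_4 = (-0.2679, -1.0000, 7.0000)
after link 5: o_5 = (-0.2679, 2.0000, 11.0000)
after link 6: o_6 = (0.7321, 6.0000, 11.0000)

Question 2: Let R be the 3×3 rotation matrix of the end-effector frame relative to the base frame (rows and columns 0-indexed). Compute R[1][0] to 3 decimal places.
1.000

End-effector x-axis (col 0 of R) = (-0.0000,1.0000,0.0000)
R[1][0] = 1.0000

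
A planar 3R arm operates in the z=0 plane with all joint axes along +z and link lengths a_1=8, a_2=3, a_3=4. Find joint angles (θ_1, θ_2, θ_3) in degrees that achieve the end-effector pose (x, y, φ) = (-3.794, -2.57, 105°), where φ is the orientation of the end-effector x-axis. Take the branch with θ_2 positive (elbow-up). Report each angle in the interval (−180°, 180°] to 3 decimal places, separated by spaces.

wrist centre = target − a_3·(cos φ, sin φ) = (-2.7587, -6.4337)
cos θ_2 = (49.0031−8²−3²)/(2·8·3) = -0.4999; θ_2 = 119.9957° (elbow-up)
β = atan2(-6.4337,-2.7587) = -113.2093°; ψ = atan2(2.5982,6.5002) = 21.7871°
θ_1 = β − ψ = -134.9963°
θ_3 = φ − θ_1 − θ_2 = 120.0006° (wrapped to (-180°,180°])

-134.996 119.996 120.001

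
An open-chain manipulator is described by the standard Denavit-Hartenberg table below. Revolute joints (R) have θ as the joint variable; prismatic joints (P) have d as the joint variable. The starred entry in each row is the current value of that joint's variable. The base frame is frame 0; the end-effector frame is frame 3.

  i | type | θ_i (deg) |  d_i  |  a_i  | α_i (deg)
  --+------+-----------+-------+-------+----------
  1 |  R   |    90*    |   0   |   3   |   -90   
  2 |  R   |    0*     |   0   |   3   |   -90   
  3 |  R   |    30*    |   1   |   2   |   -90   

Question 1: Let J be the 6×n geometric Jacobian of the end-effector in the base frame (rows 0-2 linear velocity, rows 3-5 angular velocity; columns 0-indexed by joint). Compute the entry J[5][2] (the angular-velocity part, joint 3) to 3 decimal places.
-1.000

axis z_2 = (-0.0000,0.0000,-1.0000); lever o_n−o_2 = (1.0000,1.7321,-1.0000)
cross product → J_v[:, 2] = (1.7321,-1.0000,-0.0000)
J_ω[:, 2] = z_2
entry J[5][2] = -1.0000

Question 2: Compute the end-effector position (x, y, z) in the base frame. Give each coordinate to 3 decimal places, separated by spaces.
after link 1: o_1 = (0.0000, 3.0000, 0.0000)
after link 2: o_2 = (0.0000, 6.0000, 0.0000)
after link 3: o_3 = (1.0000, 7.7321, -1.0000)

1.000 7.732 -1.000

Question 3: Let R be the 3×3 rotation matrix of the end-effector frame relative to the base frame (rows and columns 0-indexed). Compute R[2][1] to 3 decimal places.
End-effector y-axis (col 1 of R) = (0.0000,-0.0000,1.0000)
R[2][1] = 1.0000

1.000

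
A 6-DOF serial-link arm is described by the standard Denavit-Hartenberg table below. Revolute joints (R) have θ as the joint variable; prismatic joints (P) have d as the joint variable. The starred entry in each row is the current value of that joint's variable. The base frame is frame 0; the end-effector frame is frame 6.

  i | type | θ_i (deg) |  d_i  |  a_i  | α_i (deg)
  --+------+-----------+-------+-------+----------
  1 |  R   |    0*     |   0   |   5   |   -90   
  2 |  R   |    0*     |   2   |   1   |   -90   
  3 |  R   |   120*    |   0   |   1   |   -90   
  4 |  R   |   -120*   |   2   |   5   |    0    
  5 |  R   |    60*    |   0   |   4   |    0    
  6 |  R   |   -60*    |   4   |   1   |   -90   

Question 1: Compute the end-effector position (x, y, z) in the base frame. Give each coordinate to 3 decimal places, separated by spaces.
after link 1: o_1 = (5.0000, 0.0000, 0.0000)
after link 2: o_2 = (6.0000, 2.0000, 0.0000)
after link 3: o_3 = (5.5000, 1.1340, 0.0000)
after link 4: o_4 = (5.0179, 4.2990, -4.3301)
after link 5: o_5 = (4.0179, 2.5670, -7.7942)
after link 6: o_6 = (0.8038, 5.0000, -8.6603)

0.804 5.000 -8.660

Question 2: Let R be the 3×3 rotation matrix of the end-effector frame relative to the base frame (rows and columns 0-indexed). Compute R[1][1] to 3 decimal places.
-0.500

End-effector y-axis (col 1 of R) = (0.8660,-0.5000,-0.0000)
R[1][1] = -0.5000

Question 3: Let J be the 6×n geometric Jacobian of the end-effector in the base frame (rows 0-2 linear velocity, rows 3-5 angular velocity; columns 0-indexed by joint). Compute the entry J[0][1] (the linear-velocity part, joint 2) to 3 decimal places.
axis z_1 = (0.0000,1.0000,0.0000); lever o_n−o_1 = (-4.1962,5.0000,-8.6603)
cross product → J_v[:, 1] = (-8.6603,-0.0000,4.1962)
J_ω[:, 1] = z_1
entry J[0][1] = -8.6603

-8.660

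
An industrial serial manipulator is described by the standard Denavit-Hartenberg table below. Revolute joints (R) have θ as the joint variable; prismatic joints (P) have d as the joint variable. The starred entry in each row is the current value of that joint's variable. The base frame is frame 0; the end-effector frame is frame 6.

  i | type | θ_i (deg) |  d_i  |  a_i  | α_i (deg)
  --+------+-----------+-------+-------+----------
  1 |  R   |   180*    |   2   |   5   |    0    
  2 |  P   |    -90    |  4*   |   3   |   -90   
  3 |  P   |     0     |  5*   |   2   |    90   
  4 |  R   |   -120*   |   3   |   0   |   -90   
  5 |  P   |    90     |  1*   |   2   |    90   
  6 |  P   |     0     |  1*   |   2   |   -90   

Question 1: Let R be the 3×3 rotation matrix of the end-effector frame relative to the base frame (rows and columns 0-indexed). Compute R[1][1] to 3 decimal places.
0.500

End-effector y-axis (col 1 of R) = (-0.8660,0.5000,-0.0000)
R[1][1] = 0.5000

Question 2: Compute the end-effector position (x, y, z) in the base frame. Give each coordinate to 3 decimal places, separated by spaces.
-8.634 5.366 5.000

after link 1: o_1 = (-5.0000, 0.0000, 2.0000)
after link 2: o_2 = (-5.0000, 3.0000, 6.0000)
after link 3: o_3 = (-10.0000, 5.0000, 6.0000)
after link 4: o_4 = (-10.0000, 5.0000, 9.0000)
after link 5: o_5 = (-9.5000, 5.8660, 7.0000)
after link 6: o_6 = (-8.6340, 5.3660, 5.0000)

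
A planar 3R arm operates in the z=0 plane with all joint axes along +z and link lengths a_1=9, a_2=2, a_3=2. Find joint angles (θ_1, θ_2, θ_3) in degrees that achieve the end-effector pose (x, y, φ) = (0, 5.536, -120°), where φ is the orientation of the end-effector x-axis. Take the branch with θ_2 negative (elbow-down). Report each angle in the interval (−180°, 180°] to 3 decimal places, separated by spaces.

90.001 -149.995 -60.006

wrist centre = target − a_3·(cos φ, sin φ) = (1.0000, 7.2681)
cos θ_2 = (53.8246−9²−2²)/(2·9·2) = -0.8660; θ_2 = -149.9953° (elbow-down)
β = atan2(7.2681,1.0000) = 82.1659°; ψ = atan2(-1.0001,7.2680) = -7.8352°
θ_1 = β − ψ = 90.0011°
θ_3 = φ − θ_1 − θ_2 = -60.0058° (wrapped to (-180°,180°])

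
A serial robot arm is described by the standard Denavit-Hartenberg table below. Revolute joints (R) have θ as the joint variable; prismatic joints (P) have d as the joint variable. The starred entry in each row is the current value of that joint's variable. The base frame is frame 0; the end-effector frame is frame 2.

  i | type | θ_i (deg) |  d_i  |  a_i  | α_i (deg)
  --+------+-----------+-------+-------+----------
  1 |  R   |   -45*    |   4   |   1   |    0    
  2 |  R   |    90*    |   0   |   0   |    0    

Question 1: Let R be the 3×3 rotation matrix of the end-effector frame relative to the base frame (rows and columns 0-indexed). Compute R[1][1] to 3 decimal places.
End-effector y-axis (col 1 of R) = (-0.7071,0.7071,0.0000)
R[1][1] = 0.7071

0.707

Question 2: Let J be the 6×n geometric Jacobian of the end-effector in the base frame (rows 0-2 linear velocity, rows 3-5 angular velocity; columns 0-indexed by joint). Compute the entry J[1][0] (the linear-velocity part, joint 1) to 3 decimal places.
axis z_0 = ẑ; lever o_n−o_0 = (0.7071,-0.7071,4.0000)
cross product → J_v[:, 0] = (0.7071,0.7071,-0.0000)
J_ω[:, 0] = z_0
entry J[1][0] = 0.7071

0.707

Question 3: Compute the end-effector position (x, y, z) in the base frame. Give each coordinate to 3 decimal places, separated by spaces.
0.707 -0.707 4.000

after link 1: o_1 = (0.7071, -0.7071, 4.0000)
after link 2: o_2 = (0.7071, -0.7071, 4.0000)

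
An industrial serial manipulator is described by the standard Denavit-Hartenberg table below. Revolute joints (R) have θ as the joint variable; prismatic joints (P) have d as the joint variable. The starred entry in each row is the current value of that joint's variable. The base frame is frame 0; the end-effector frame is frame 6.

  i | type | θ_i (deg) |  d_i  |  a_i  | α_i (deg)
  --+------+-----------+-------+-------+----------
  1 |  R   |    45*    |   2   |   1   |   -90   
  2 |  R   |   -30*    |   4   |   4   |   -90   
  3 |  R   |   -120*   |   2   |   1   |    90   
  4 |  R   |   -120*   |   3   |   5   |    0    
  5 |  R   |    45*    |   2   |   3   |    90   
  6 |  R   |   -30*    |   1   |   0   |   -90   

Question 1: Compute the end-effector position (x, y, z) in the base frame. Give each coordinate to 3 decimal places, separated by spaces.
-0.944 -0.892 7.009

after link 1: o_1 = (0.7071, 0.7071, 2.0000)
after link 2: o_2 = (0.3282, 5.9850, 4.0000)
after link 3: o_3 = (0.1167, 6.9983, 2.0179)
after link 4: o_4 = (0.3519, 2.0503, 5.0939)
after link 5: o_5 = (-1.7394, -0.5043, 6.5433)
after link 6: o_6 = (-0.9437, -0.8915, 7.0089)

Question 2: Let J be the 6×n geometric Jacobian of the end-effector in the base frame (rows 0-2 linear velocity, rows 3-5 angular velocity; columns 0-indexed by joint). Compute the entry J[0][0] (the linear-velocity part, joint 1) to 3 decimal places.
axis z_0 = ẑ; lever o_n−o_0 = (-0.9437,-0.8915,7.0089)
cross product → J_v[:, 0] = (0.8915,-0.9437,0.0000)
J_ω[:, 0] = z_0
entry J[0][0] = 0.8915

0.892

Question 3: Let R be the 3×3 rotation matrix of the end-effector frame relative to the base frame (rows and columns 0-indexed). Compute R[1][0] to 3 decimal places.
End-effector x-axis (col 0 of R) = (-0.4133,0.2148,0.8849)
R[1][0] = 0.2148

0.215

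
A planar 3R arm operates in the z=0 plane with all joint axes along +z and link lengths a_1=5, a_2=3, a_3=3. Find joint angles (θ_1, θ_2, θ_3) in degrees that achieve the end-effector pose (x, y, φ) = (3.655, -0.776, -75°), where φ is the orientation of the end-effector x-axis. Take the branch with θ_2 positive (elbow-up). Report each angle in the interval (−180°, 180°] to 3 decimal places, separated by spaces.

wrist centre = target − a_3·(cos φ, sin φ) = (2.8785, 2.1218)
cos θ_2 = (12.7879−5²−3²)/(2·5·3) = -0.7071; θ_2 = 134.9969° (elbow-up)
β = atan2(2.1218,2.8785) = 36.3940°; ψ = atan2(2.1214,2.8788) = 36.3872°
θ_1 = β − ψ = 0.0068°
θ_3 = φ − θ_1 − θ_2 = 149.9963° (wrapped to (-180°,180°])

0.007 134.997 149.996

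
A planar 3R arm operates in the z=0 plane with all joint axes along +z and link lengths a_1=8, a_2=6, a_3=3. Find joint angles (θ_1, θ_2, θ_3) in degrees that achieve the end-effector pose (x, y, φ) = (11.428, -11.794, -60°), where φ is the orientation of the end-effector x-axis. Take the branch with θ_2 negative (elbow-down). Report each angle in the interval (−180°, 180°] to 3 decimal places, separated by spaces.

-29.996 -30.010 0.006

wrist centre = target − a_3·(cos φ, sin φ) = (9.9280, -9.1959)
cos θ_2 = (183.1302−8²−6²)/(2·8·6) = 0.8659; θ_2 = -30.0098° (elbow-down)
β = atan2(-9.1959,9.9280) = -42.8078°; ψ = atan2(-3.0009,13.1956) = -12.8120°
θ_1 = β − ψ = -29.9957°
θ_3 = φ − θ_1 − θ_2 = 0.0055° (wrapped to (-180°,180°])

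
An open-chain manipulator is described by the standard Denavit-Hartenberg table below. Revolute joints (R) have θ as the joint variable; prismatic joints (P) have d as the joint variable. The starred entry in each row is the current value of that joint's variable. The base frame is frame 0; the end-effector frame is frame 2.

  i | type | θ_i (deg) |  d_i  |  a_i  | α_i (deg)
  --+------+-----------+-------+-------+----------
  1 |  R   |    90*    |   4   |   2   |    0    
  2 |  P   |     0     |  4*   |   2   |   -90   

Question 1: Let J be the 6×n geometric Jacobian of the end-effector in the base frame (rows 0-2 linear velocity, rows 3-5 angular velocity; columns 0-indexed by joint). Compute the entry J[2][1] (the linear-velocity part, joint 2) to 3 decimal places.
1.000

prismatic axis z_1 = (0.0000,0.0000,1.0000)
J_v[:, 1] = z_1; J_ω[:, 1] = (0,0,0)
entry J[2][1] = 1.0000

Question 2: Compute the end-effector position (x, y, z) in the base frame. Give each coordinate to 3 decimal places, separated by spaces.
after link 1: o_1 = (0.0000, 2.0000, 4.0000)
after link 2: o_2 = (0.0000, 4.0000, 8.0000)

0.000 4.000 8.000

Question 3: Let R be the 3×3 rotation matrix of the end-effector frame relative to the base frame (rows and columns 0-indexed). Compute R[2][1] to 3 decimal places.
-1.000

End-effector y-axis (col 1 of R) = (-0.0000,0.0000,-1.0000)
R[2][1] = -1.0000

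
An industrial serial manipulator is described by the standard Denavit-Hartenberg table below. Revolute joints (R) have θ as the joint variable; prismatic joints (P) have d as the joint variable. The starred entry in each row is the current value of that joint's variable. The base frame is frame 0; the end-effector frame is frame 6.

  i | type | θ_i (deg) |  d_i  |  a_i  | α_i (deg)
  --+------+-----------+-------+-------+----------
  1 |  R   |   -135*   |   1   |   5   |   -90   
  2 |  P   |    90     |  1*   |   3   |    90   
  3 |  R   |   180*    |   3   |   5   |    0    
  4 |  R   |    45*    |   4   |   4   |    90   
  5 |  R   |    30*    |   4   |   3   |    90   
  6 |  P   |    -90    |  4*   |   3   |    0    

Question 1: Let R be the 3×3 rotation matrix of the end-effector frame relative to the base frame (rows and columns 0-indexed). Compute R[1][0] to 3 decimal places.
0.500

End-effector x-axis (col 0 of R) = (-0.5000,0.5000,-0.7071)
R[1][0] = 0.5000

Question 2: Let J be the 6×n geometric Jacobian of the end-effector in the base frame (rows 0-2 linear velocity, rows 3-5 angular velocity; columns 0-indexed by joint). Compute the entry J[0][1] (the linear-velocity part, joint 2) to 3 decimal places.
prismatic axis z_1 = (0.7071,-0.7071,0.0000)
J_v[:, 1] = z_1; J_ω[:, 1] = (0,0,0)
entry J[0][1] = 0.7071

0.707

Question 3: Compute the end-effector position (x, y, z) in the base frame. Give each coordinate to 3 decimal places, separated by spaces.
-10.188 -4.005 9.787

after link 1: o_1 = (-3.5355, -3.5355, 1.0000)
after link 2: o_2 = (-2.8284, -4.2426, -2.0000)
after link 3: o_3 = (-4.9497, -6.3640, 3.0000)
after link 4: o_4 = (-9.7782, -7.1924, 5.8284)
after link 5: o_5 = (-10.1379, -8.9540, 10.4940)
after link 6: o_6 = (-10.1884, -4.0045, 9.7869)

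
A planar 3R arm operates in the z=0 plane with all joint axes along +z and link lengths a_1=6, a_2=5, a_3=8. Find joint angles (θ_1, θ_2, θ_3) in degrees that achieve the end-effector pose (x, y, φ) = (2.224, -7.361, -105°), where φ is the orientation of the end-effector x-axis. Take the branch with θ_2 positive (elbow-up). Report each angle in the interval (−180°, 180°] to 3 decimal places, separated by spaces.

wrist centre = target − a_3·(cos φ, sin φ) = (4.2946, 0.3664)
cos θ_2 = (18.5774−6²−5²)/(2·6·5) = -0.7070; θ_2 = 134.9948° (elbow-up)
β = atan2(0.3664,4.2946) = 4.8766°; ψ = atan2(3.5359,2.4648) = 55.1203°
θ_1 = β − ψ = -50.2437°
θ_3 = φ − θ_1 − θ_2 = 170.2489° (wrapped to (-180°,180°])

-50.244 134.995 170.249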